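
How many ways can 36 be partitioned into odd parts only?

A full systematic count gives 668.

668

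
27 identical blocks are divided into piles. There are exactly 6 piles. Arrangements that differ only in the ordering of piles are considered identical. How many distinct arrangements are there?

331

Systematic enumeration (by largest part, then next-largest, …) yields 331.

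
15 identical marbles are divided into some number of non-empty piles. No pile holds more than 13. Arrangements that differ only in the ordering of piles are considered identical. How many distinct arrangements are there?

174

Direct enumeration gives 174 partitions.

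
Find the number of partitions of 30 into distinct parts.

296

Systematic enumeration (by largest part, then next-largest, …) yields 296.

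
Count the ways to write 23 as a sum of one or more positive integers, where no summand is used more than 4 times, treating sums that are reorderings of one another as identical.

769

There are 769 such partitions.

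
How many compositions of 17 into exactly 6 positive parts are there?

4368

By stars and bars with positive parts, the count is C(16,5) = 4368.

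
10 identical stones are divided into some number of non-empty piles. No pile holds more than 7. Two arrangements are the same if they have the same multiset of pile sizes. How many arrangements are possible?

38

A partial list (first 12 by largest part):
7+3
7+2+1
7+1+1+1
6+4
6+3+1
6+2+2
6+2+1+1
6+1+1+1+1
5+5
5+4+1
5+3+2
5+3+1+1
…and 26 more, for 38 total.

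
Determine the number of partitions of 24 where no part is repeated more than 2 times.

Systematic enumeration (by largest part, then next-largest, …) yields 431.

431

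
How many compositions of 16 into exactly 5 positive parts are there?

1365

Place 4 bars in the 15 internal gaps of a row of 16 dots: C(15,4) = 1365.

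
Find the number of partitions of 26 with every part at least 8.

9

Enumerating:
26
8 + 18
9 + 17
10 + 16
11 + 15
12 + 14
13 + 13
8 + 8 + 10
8 + 9 + 9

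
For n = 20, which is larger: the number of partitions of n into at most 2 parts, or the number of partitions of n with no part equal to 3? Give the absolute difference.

319

Partitions of 20 into at most 2 parts: 11.
Partitions of 20 with no part equal to 3: 330.
|11 − 330| = 319.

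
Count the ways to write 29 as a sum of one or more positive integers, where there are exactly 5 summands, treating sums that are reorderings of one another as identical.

A full systematic count gives 333.

333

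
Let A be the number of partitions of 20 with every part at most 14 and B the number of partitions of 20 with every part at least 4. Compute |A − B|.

Partitions of 20 with every part at most 14: 608.
Partitions of 20 with every part at least 4: 24.
|608 − 24| = 584.

584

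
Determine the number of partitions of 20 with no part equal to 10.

585

There are 585 such partitions.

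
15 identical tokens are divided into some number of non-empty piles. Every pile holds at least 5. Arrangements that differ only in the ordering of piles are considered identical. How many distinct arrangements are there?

5

Listing the qualifying partitions of 15:
15
10 + 5
9 + 6
8 + 7
5 + 5 + 5
Counting gives 5.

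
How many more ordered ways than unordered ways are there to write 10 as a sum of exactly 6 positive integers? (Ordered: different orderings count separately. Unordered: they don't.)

Ordered (compositions into 6 parts): C(9,5) = 126.
Unordered (partitions into 6 parts): 5.
Difference: 126 − 5 = 121.

121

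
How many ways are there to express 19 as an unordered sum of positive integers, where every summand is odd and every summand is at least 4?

3

Listing the qualifying partitions of 19:
19
9 + 5 + 5
7 + 7 + 5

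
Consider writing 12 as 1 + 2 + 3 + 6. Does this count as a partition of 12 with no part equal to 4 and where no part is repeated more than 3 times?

Yes

The parts sum to 12, and the condition 'no summand equals 4' holds; the condition 'no summand is used more than 3 times' holds.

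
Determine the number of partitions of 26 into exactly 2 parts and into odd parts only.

They are:
1+25
3+23
5+21
7+19
9+17
11+15
13+13

7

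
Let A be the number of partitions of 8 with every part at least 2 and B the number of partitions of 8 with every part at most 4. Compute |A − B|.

8

Partitions of 8 with every part at least 2: 7.
Partitions of 8 with every part at most 4: 15.
|7 − 15| = 8.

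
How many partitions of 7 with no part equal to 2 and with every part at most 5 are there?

6

Listing the qualifying partitions of 7:
5 + 1 + 1
4 + 3
4 + 1 + 1 + 1
3 + 3 + 1
3 + 1 + 1 + 1 + 1
1 + 1 + 1 + 1 + 1 + 1 + 1
That's 6 in total.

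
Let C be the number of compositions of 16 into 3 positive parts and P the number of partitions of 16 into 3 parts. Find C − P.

Ordered (compositions into 3 parts): C(15,2) = 105.
Unordered (partitions into 3 parts): 21.
Difference: 105 − 21 = 84.

84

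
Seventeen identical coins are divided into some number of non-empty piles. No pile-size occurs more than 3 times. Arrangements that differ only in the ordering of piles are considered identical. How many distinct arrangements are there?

166

A full systematic count gives 166.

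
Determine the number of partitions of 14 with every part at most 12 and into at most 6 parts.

88

Enumerating by decreasing first part gives 88 partitions in all.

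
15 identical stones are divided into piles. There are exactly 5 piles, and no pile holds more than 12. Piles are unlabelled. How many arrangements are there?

30

There are too many to list fully; the first 12 (by largest part) are:
11 + 1 + 1 + 1 + 1
10 + 2 + 1 + 1 + 1
9 + 3 + 1 + 1 + 1
9 + 2 + 2 + 1 + 1
8 + 4 + 1 + 1 + 1
8 + 3 + 2 + 1 + 1
8 + 2 + 2 + 2 + 1
7 + 5 + 1 + 1 + 1
7 + 4 + 2 + 1 + 1
7 + 3 + 3 + 1 + 1
7 + 3 + 2 + 2 + 1
7 + 2 + 2 + 2 + 2
…and 18 more, for 30 total.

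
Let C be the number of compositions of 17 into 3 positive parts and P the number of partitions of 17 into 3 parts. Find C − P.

Compositions: C(16,2) = 120.
Partitions of 17 into exactly 3 parts: 24.
Difference: 120 − 24 = 96.

96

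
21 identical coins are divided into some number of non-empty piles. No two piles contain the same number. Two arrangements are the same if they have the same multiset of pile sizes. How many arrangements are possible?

Direct enumeration gives 76 partitions.

76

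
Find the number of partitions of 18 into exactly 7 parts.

49

A partial list (first 12 by largest part):
1,1,1,1,1,1,12
1,1,1,1,1,2,11
1,1,1,1,1,3,10
1,1,1,1,2,2,10
1,1,1,1,1,4,9
1,1,1,1,2,3,9
1,1,1,2,2,2,9
1,1,1,1,1,5,8
1,1,1,1,2,4,8
1,1,1,1,3,3,8
1,1,1,2,2,3,8
1,1,2,2,2,2,8
…and 37 more, for 49 total.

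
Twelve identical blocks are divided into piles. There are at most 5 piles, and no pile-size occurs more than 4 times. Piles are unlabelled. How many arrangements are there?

47

A partial list (first 12 by largest part):
12
1+11
2+10
1+1+10
3+9
1+2+9
1+1+1+9
4+8
1+3+8
2+2+8
1+1+2+8
1+1+1+1+8
…and 35 more, for 47 total.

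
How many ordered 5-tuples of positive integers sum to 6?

Place 4 bars in the 5 internal gaps of a row of 6 dots: C(5,4) = 5.

5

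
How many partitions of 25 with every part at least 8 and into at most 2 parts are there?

Enumerating:
25
17,8
16,9
15,10
14,11
13,12
That's 6 in total.

6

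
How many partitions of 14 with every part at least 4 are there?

They are:
14
4, 10
5, 9
6, 8
7, 7
4, 4, 6
4, 5, 5

7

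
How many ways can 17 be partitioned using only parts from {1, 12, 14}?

They are:
14+1+1+1
12+1+1+1+1+1
1+1+1+1+1+1+1+1+1+1+1+1+1+1+1+1+1

3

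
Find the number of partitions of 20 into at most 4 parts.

There are 108 such partitions.

108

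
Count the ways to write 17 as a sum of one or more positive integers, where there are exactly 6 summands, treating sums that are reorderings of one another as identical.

A partial list (first 12 by largest part):
12 + 1 + 1 + 1 + 1 + 1
11 + 2 + 1 + 1 + 1 + 1
10 + 3 + 1 + 1 + 1 + 1
10 + 2 + 2 + 1 + 1 + 1
9 + 4 + 1 + 1 + 1 + 1
9 + 3 + 2 + 1 + 1 + 1
9 + 2 + 2 + 2 + 1 + 1
8 + 5 + 1 + 1 + 1 + 1
8 + 4 + 2 + 1 + 1 + 1
8 + 3 + 3 + 1 + 1 + 1
8 + 3 + 2 + 2 + 1 + 1
8 + 2 + 2 + 2 + 2 + 1
…and 32 more, for 44 total.

44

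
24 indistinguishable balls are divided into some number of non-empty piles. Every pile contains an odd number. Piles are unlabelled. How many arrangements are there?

122

Direct enumeration gives 122 partitions.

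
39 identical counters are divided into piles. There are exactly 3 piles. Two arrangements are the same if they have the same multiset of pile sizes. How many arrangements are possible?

127

Direct enumeration gives 127 partitions.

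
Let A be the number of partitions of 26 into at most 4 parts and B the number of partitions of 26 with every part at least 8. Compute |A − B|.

Partitions of 26 into at most 4 parts: 206.
Partitions of 26 with every part at least 8: 9.
|206 − 9| = 197.

197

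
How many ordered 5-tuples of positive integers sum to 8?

35

Place 4 bars in the 7 internal gaps of a row of 8 dots: C(7,4) = 35.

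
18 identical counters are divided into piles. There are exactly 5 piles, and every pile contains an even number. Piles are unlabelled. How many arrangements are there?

The partitions of 18 that satisfy the conditions:
10 + 2 + 2 + 2 + 2
8 + 4 + 2 + 2 + 2
6 + 6 + 2 + 2 + 2
6 + 4 + 4 + 2 + 2
4 + 4 + 4 + 4 + 2
Counting gives 5.

5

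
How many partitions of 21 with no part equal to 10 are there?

Systematic enumeration (by largest part, then next-largest, …) yields 736.

736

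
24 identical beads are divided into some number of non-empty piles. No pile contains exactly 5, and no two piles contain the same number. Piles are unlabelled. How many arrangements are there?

Systematic enumeration (by largest part, then next-largest, …) yields 84.

84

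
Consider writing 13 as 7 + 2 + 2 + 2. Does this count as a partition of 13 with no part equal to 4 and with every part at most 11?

The parts sum to 13, and the condition 'no summand equals 4' holds; the condition 'no summand exceeds 11' holds.

Yes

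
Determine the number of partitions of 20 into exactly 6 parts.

90

A full systematic count gives 90.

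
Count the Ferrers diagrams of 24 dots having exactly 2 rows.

The partitions of 24 that satisfy the conditions:
23,1
22,2
21,3
20,4
19,5
18,6
17,7
16,8
15,9
14,10
13,11
12,12

12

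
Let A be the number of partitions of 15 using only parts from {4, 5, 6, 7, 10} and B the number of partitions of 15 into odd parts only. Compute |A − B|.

23

Partitions of 15 using only parts from {4, 5, 6, 7, 10}: 4.
Partitions of 15 into odd parts only: 27.
|4 − 27| = 23.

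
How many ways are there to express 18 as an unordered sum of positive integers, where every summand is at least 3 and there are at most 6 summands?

33

A partial list (first 12 by largest part):
18
3, 15
4, 14
5, 13
6, 12
3, 3, 12
7, 11
3, 4, 11
8, 10
3, 5, 10
4, 4, 10
9, 9
…and 21 more, for 33 total.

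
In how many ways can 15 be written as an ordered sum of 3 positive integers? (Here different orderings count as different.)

91

A composition of 15 into 3 positive parts is chosen by placing 2 dividers among the 14 gaps between 15 units: C(14,2) = 91.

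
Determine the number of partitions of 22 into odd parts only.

89

Enumerating by decreasing first part gives 89 partitions in all.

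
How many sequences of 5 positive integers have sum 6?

By stars and bars with positive parts, the count is C(5,4) = 5.

5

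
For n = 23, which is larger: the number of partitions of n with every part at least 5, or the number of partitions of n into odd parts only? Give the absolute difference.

83

Partitions of 23 with every part at least 5: 21.
Partitions of 23 into odd parts only: 104.
|21 − 104| = 83.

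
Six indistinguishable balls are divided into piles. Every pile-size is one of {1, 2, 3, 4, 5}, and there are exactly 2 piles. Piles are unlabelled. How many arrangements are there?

3

They are:
5, 1
4, 2
3, 3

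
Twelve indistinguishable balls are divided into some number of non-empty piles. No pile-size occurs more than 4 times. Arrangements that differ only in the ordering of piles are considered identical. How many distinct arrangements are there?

A partial list (first 12 by largest part):
12
11, 1
10, 2
10, 1, 1
9, 3
9, 2, 1
9, 1, 1, 1
8, 4
8, 3, 1
8, 2, 2
8, 2, 1, 1
8, 1, 1, 1, 1
…and 48 more, for 60 total.

60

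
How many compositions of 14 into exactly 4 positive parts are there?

By stars and bars with positive parts, the count is C(13,3) = 286.

286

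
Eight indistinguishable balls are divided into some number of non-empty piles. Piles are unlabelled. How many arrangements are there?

They are:
8
7 + 1
6 + 2
6 + 1 + 1
5 + 3
5 + 2 + 1
5 + 1 + 1 + 1
4 + 4
4 + 3 + 1
4 + 2 + 2
4 + 2 + 1 + 1
4 + 1 + 1 + 1 + 1
3 + 3 + 2
3 + 3 + 1 + 1
3 + 2 + 2 + 1
3 + 2 + 1 + 1 + 1
3 + 1 + 1 + 1 + 1 + 1
2 + 2 + 2 + 2
2 + 2 + 2 + 1 + 1
2 + 2 + 1 + 1 + 1 + 1
2 + 1 + 1 + 1 + 1 + 1 + 1
1 + 1 + 1 + 1 + 1 + 1 + 1 + 1
Counting gives 22.

22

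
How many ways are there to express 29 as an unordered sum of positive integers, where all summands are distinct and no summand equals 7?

189

A full systematic count gives 189.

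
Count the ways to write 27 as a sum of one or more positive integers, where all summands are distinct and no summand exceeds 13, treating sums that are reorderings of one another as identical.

104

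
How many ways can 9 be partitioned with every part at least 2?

Enumerating:
9
7 + 2
6 + 3
5 + 4
5 + 2 + 2
4 + 3 + 2
3 + 3 + 3
3 + 2 + 2 + 2

8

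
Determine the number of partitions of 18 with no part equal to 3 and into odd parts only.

19

Enumerating:
17,1
15,1,1,1
13,5
13,1,1,1,1,1
11,7
11,5,1,1
11,1,1,1,1,1,1,1
9,9
9,7,1,1
9,5,1,1,1,1
9,1,1,1,1,1,1,1,1,1
7,7,1,1,1,1
7,5,5,1
7,5,1,1,1,1,1,1
7,1,1,1,1,1,1,1,1,1,1,1
5,5,5,1,1,1
5,5,1,1,1,1,1,1,1,1
5,1,1,1,1,1,1,1,1,1,1,1,1,1
1,1,1,1,1,1,1,1,1,1,1,1,1,1,1,1,1,1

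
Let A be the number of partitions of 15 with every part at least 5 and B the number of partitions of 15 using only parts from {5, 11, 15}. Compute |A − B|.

Partitions of 15 with every part at least 5: 5.
Partitions of 15 using only parts from {5, 11, 15}: 2.
|5 − 2| = 3.

3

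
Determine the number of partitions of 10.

42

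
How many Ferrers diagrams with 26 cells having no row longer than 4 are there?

There are 206 such partitions.

206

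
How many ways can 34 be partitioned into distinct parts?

Systematic enumeration (by largest part, then next-largest, …) yields 512.

512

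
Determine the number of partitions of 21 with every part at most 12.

725

Enumerating by decreasing first part gives 725 partitions in all.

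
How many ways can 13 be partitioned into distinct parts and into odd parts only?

They are:
13
9+3+1
7+5+1
That's 3 in total.

3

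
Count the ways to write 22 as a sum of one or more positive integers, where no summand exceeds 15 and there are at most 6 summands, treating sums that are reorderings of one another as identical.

Counting exhaustively, 362 partitions satisfy the conditions.

362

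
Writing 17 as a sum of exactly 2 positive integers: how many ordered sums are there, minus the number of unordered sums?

Ordered (compositions into 2 parts): C(16,1) = 16.
Unordered (partitions into 2 parts): 8.
Difference: 16 − 8 = 8.

8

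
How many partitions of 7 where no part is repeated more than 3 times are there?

Enumerating:
7
6,1
5,2
5,1,1
4,3
4,2,1
4,1,1,1
3,3,1
3,2,2
3,2,1,1
2,2,2,1
2,2,1,1,1
Counting gives 12.

12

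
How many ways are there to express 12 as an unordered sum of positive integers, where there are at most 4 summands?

34

There are too many to list fully; the first 12 (by largest part) are:
12
1,11
2,10
1,1,10
3,9
1,2,9
1,1,1,9
4,8
1,3,8
2,2,8
1,1,2,8
5,7
…and 22 more, for 34 total.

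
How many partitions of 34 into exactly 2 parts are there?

Enumerating:
33 + 1
32 + 2
31 + 3
30 + 4
29 + 5
28 + 6
27 + 7
26 + 8
25 + 9
24 + 10
23 + 11
22 + 12
21 + 13
20 + 14
19 + 15
18 + 16
17 + 17
That's 17 in total.

17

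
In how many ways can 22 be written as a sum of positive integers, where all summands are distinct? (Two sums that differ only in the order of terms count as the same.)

89

Counting exhaustively, 89 partitions satisfy the conditions.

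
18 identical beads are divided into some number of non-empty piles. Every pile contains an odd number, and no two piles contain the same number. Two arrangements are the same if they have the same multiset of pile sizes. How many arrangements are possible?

5

Enumerating:
1 + 17
3 + 15
5 + 13
7 + 11
1 + 3 + 5 + 9
That's 5 in total.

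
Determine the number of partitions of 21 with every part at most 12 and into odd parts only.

62

A partial list (first 12 by largest part):
1, 9, 11
3, 7, 11
1, 1, 1, 7, 11
5, 5, 11
1, 1, 3, 5, 11
1, 1, 1, 1, 1, 5, 11
1, 3, 3, 3, 11
1, 1, 1, 1, 3, 3, 11
1, 1, 1, 1, 1, 1, 1, 3, 11
1, 1, 1, 1, 1, 1, 1, 1, 1, 1, 11
3, 9, 9
1, 1, 1, 9, 9
…and 50 more, for 62 total.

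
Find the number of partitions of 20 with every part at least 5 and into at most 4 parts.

Enumerating:
20
15+5
14+6
13+7
12+8
11+9
10+10
10+5+5
9+6+5
8+7+5
8+6+6
7+7+6
5+5+5+5

13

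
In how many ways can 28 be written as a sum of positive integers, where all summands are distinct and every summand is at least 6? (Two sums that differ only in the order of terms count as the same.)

17

The partitions of 28 that satisfy the conditions:
28
22 + 6
21 + 7
20 + 8
19 + 9
18 + 10
17 + 11
16 + 12
15 + 13
15 + 7 + 6
14 + 8 + 6
13 + 9 + 6
13 + 8 + 7
12 + 10 + 6
12 + 9 + 7
11 + 10 + 7
11 + 9 + 8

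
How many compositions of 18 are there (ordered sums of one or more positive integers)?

131072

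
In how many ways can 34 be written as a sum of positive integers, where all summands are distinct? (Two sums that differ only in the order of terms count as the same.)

There are 512 such partitions.

512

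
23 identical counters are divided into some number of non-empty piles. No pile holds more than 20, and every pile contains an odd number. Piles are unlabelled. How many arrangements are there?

102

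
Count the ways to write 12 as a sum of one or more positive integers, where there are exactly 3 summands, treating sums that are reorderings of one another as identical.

Enumerating:
10 + 1 + 1
9 + 2 + 1
8 + 3 + 1
8 + 2 + 2
7 + 4 + 1
7 + 3 + 2
6 + 5 + 1
6 + 4 + 2
6 + 3 + 3
5 + 5 + 2
5 + 4 + 3
4 + 4 + 4

12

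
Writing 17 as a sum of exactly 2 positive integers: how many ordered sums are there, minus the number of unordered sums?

Ordered (compositions into 2 parts): C(16,1) = 16.
Unordered (partitions into 2 parts): 8.
Difference: 16 − 8 = 8.

8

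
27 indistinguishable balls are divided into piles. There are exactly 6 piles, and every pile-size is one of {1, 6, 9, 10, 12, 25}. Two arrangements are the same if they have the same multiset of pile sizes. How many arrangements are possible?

Listing the qualifying partitions of 27:
12 + 6 + 6 + 1 + 1 + 1
9 + 9 + 6 + 1 + 1 + 1
That's 2 in total.

2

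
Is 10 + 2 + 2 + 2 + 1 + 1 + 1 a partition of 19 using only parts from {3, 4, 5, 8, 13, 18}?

The parts sum to 19, and the condition 'each summand belongs to {3, 4, 5, 8, 13, 18}' is violated.

No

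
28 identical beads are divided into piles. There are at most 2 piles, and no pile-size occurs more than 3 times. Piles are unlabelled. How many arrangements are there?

15

Listing the qualifying partitions of 28:
28
27 + 1
26 + 2
25 + 3
24 + 4
23 + 5
22 + 6
21 + 7
20 + 8
19 + 9
18 + 10
17 + 11
16 + 12
15 + 13
14 + 14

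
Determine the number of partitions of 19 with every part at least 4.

The partitions of 19 that satisfy the conditions:
19
15 + 4
14 + 5
13 + 6
12 + 7
11 + 8
11 + 4 + 4
10 + 9
10 + 5 + 4
9 + 6 + 4
9 + 5 + 5
8 + 7 + 4
8 + 6 + 5
7 + 7 + 5
7 + 6 + 6
7 + 4 + 4 + 4
6 + 5 + 4 + 4
5 + 5 + 5 + 4

18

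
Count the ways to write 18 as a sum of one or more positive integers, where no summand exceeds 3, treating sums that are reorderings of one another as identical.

There are too many to list fully; the first 12 (by largest part) are:
3,3,3,3,3,3
3,3,3,3,3,2,1
3,3,3,3,3,1,1,1
3,3,3,3,2,2,2
3,3,3,3,2,2,1,1
3,3,3,3,2,1,1,1,1
3,3,3,3,1,1,1,1,1,1
3,3,3,2,2,2,2,1
3,3,3,2,2,2,1,1,1
3,3,3,2,2,1,1,1,1,1
3,3,3,2,1,1,1,1,1,1,1
3,3,3,1,1,1,1,1,1,1,1,1
…and 25 more, for 37 total.

37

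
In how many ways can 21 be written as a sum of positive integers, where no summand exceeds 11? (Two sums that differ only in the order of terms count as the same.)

Enumerating by decreasing first part gives 695 partitions in all.

695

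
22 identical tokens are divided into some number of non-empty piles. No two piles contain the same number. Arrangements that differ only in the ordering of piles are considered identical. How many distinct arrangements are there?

89

Direct enumeration gives 89 partitions.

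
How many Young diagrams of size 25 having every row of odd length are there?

Direct enumeration gives 142 partitions.

142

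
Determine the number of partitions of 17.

297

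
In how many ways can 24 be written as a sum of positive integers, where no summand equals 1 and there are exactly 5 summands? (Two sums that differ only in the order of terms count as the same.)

70

There are too many to list fully; the first 12 (by largest part) are:
16,2,2,2,2
15,3,2,2,2
14,4,2,2,2
14,3,3,2,2
13,5,2,2,2
13,4,3,2,2
13,3,3,3,2
12,6,2,2,2
12,5,3,2,2
12,4,4,2,2
12,4,3,3,2
12,3,3,3,3
…and 58 more, for 70 total.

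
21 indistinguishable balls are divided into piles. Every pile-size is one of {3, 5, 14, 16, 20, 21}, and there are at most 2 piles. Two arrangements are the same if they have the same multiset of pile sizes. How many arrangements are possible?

The partitions of 21 that satisfy the conditions:
21
5+16

2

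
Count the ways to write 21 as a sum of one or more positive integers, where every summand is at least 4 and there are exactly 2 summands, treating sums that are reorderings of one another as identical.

7

The partitions of 21 that satisfy the conditions:
17+4
16+5
15+6
14+7
13+8
12+9
11+10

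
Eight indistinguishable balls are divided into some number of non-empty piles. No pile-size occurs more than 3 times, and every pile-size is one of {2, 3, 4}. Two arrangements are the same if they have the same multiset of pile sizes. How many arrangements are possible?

They are:
4, 4
4, 2, 2
3, 3, 2
That's 3 in total.

3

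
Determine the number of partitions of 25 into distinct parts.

Counting exhaustively, 142 partitions satisfy the conditions.

142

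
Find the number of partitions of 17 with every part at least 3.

25

Enumerating:
17
14,3
13,4
12,5
11,6
11,3,3
10,7
10,4,3
9,8
9,5,3
9,4,4
8,6,3
8,5,4
8,3,3,3
7,7,3
7,6,4
7,5,5
7,4,3,3
6,6,5
6,5,3,3
6,4,4,3
5,5,4,3
5,4,4,4
5,3,3,3,3
4,4,3,3,3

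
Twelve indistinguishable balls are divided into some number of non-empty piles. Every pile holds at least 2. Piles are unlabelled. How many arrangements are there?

21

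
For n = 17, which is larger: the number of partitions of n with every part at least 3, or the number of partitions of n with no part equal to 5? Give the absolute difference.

195

Partitions of 17 with every part at least 3: 25.
Partitions of 17 with no part equal to 5: 220.
|25 − 220| = 195.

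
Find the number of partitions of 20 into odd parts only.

64

There are too many to list fully; the first 12 (by largest part) are:
19 + 1
17 + 3
17 + 1 + 1 + 1
15 + 5
15 + 3 + 1 + 1
15 + 1 + 1 + 1 + 1 + 1
13 + 7
13 + 5 + 1 + 1
13 + 3 + 3 + 1
13 + 3 + 1 + 1 + 1 + 1
13 + 1 + 1 + 1 + 1 + 1 + 1 + 1
11 + 9
…and 52 more, for 64 total.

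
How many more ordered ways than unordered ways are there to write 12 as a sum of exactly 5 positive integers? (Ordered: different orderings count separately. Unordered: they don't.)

317

Compositions: C(11,4) = 330.
Unordered (partitions into 5 parts): 13.
Difference: 330 − 13 = 317.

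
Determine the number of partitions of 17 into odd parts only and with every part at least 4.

Listing the qualifying partitions of 17:
17
7, 5, 5

2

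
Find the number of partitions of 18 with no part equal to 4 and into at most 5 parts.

There are 94 such partitions.

94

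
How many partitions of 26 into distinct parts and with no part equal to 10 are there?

137

Counting exhaustively, 137 partitions satisfy the conditions.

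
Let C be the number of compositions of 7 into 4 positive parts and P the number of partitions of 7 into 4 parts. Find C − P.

17

Ordered (compositions into 4 parts): C(6,3) = 20.
Unordered (partitions into 4 parts): 3.
Difference: 20 − 3 = 17.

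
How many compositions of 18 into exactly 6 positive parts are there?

6188

Equivalently, choose which 5 of the 17 gaps become plus signs: C(17,5) = 6188.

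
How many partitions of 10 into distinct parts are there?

10

Enumerating:
10
9 + 1
8 + 2
7 + 3
7 + 2 + 1
6 + 4
6 + 3 + 1
5 + 4 + 1
5 + 3 + 2
4 + 3 + 2 + 1
That's 10 in total.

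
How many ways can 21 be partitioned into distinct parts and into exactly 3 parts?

27

There are too many to list fully; the first 12 (by largest part) are:
1 + 2 + 18
1 + 3 + 17
1 + 4 + 16
2 + 3 + 16
1 + 5 + 15
2 + 4 + 15
1 + 6 + 14
2 + 5 + 14
3 + 4 + 14
1 + 7 + 13
2 + 6 + 13
3 + 5 + 13
…and 15 more, for 27 total.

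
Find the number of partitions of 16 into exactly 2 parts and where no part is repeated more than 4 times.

8

Enumerating:
15+1
14+2
13+3
12+4
11+5
10+6
9+7
8+8
That's 8 in total.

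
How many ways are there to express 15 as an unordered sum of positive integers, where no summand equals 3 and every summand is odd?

The partitions of 15 that satisfy the conditions:
15
13, 1, 1
11, 1, 1, 1, 1
9, 5, 1
9, 1, 1, 1, 1, 1, 1
7, 7, 1
7, 5, 1, 1, 1
7, 1, 1, 1, 1, 1, 1, 1, 1
5, 5, 5
5, 5, 1, 1, 1, 1, 1
5, 1, 1, 1, 1, 1, 1, 1, 1, 1, 1
1, 1, 1, 1, 1, 1, 1, 1, 1, 1, 1, 1, 1, 1, 1
That's 12 in total.

12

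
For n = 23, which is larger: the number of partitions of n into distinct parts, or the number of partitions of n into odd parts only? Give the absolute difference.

Partitions of 23 into distinct parts: 104.
Partitions of 23 into odd parts only: 104.
|104 − 104| = 0.

0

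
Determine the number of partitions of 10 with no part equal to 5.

35

A partial list (first 12 by largest part):
10
9, 1
8, 2
8, 1, 1
7, 3
7, 2, 1
7, 1, 1, 1
6, 4
6, 3, 1
6, 2, 2
6, 2, 1, 1
6, 1, 1, 1, 1
…and 23 more, for 35 total.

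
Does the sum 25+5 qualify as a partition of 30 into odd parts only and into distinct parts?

Yes

The parts sum to 30, and the condition 'every summand is odd' holds; the condition 'all summands are distinct' holds.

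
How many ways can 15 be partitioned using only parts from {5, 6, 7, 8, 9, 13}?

3

They are:
9,6
8,7
5,5,5
Counting gives 3.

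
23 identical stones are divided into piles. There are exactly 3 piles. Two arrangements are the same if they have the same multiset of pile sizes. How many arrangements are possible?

A partial list (first 12 by largest part):
1 + 1 + 21
1 + 2 + 20
1 + 3 + 19
2 + 2 + 19
1 + 4 + 18
2 + 3 + 18
1 + 5 + 17
2 + 4 + 17
3 + 3 + 17
1 + 6 + 16
2 + 5 + 16
3 + 4 + 16
…and 32 more, for 44 total.

44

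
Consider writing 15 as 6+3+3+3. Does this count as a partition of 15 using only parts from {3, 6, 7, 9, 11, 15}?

Yes

The parts sum to 15, and the condition 'each summand belongs to {3, 6, 7, 9, 11, 15}' holds.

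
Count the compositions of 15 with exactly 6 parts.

Equivalently, choose which 5 of the 14 gaps become plus signs: C(14,5) = 2002.

2002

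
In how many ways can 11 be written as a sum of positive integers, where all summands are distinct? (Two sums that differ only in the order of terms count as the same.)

The partitions of 11 that satisfy the conditions:
11
10, 1
9, 2
8, 3
8, 2, 1
7, 4
7, 3, 1
6, 5
6, 4, 1
6, 3, 2
5, 4, 2
5, 3, 2, 1

12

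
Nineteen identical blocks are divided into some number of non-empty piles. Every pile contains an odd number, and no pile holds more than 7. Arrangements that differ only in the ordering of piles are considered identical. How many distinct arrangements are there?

30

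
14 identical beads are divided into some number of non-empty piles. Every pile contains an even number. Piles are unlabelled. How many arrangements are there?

Listing the qualifying partitions of 14:
14
12,2
10,4
10,2,2
8,6
8,4,2
8,2,2,2
6,6,2
6,4,4
6,4,2,2
6,2,2,2,2
4,4,4,2
4,4,2,2,2
4,2,2,2,2,2
2,2,2,2,2,2,2

15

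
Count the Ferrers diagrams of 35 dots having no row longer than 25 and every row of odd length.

Direct enumeration gives 571 partitions.

571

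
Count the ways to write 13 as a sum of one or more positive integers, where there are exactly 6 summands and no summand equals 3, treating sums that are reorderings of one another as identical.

7

Enumerating:
8,1,1,1,1,1
7,2,1,1,1,1
6,2,2,1,1,1
5,4,1,1,1,1
5,2,2,2,1,1
4,4,2,1,1,1
4,2,2,2,2,1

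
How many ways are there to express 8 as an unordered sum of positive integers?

They are:
8
1,7
2,6
1,1,6
3,5
1,2,5
1,1,1,5
4,4
1,3,4
2,2,4
1,1,2,4
1,1,1,1,4
2,3,3
1,1,3,3
1,2,2,3
1,1,1,2,3
1,1,1,1,1,3
2,2,2,2
1,1,2,2,2
1,1,1,1,2,2
1,1,1,1,1,1,2
1,1,1,1,1,1,1,1

22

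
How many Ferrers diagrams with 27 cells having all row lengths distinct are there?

Systematic enumeration (by largest part, then next-largest, …) yields 192.

192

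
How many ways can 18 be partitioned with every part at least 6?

6

Enumerating:
18
6,12
7,11
8,10
9,9
6,6,6
Counting gives 6.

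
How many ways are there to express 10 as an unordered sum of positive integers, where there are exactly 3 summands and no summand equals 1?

4

Listing the qualifying partitions of 10:
6+2+2
5+3+2
4+4+2
4+3+3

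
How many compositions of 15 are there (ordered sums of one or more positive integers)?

The number of compositions of n is 2^(n−1); here 2^14 = 16384.

16384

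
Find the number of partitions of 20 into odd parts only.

64

A partial list (first 12 by largest part):
1 + 19
3 + 17
1 + 1 + 1 + 17
5 + 15
1 + 1 + 3 + 15
1 + 1 + 1 + 1 + 1 + 15
7 + 13
1 + 1 + 5 + 13
1 + 3 + 3 + 13
1 + 1 + 1 + 1 + 3 + 13
1 + 1 + 1 + 1 + 1 + 1 + 1 + 13
9 + 11
…and 52 more, for 64 total.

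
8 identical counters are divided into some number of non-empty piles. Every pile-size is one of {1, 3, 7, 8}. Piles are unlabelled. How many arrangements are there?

Enumerating:
8
1+7
1+1+3+3
1+1+1+1+1+3
1+1+1+1+1+1+1+1

5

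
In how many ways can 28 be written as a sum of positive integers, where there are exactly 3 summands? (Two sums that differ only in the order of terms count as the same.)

65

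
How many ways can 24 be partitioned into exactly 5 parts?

A full systematic count gives 164.

164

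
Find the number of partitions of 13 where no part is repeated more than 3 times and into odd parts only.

The partitions of 13 that satisfy the conditions:
13
1 + 1 + 11
1 + 3 + 9
1 + 5 + 7
3 + 3 + 7
1 + 1 + 1 + 3 + 7
3 + 5 + 5
1 + 1 + 1 + 5 + 5
1 + 1 + 3 + 3 + 5

9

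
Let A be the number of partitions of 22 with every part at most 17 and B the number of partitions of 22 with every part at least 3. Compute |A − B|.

Partitions of 22 with every part at most 17: 990.
Partitions of 22 with every part at least 3: 73.
|990 − 73| = 917.

917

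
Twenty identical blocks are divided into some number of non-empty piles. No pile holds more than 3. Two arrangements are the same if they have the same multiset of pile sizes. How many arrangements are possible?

44

There are too many to list fully; the first 12 (by largest part) are:
3,3,3,3,3,3,2
3,3,3,3,3,3,1,1
3,3,3,3,3,2,2,1
3,3,3,3,3,2,1,1,1
3,3,3,3,3,1,1,1,1,1
3,3,3,3,2,2,2,2
3,3,3,3,2,2,2,1,1
3,3,3,3,2,2,1,1,1,1
3,3,3,3,2,1,1,1,1,1,1
3,3,3,3,1,1,1,1,1,1,1,1
3,3,3,2,2,2,2,2,1
3,3,3,2,2,2,2,1,1,1
…and 32 more, for 44 total.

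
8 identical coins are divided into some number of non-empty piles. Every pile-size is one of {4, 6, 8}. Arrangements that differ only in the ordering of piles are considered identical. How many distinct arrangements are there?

Enumerating:
8
4, 4
Counting gives 2.

2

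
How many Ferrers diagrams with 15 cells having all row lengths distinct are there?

27

There are too many to list fully; the first 12 (by largest part) are:
15
14 + 1
13 + 2
12 + 3
12 + 2 + 1
11 + 4
11 + 3 + 1
10 + 5
10 + 4 + 1
10 + 3 + 2
9 + 6
9 + 5 + 1
…and 15 more, for 27 total.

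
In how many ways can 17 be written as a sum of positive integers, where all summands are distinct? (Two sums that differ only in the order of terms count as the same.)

There are too many to list fully; the first 12 (by largest part) are:
17
16, 1
15, 2
14, 3
14, 2, 1
13, 4
13, 3, 1
12, 5
12, 4, 1
12, 3, 2
11, 6
11, 5, 1
…and 26 more, for 38 total.

38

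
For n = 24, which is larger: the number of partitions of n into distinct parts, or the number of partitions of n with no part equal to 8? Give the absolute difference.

1222

Partitions of 24 into distinct parts: 122.
Partitions of 24 with no part equal to 8: 1344.
|122 − 1344| = 1222.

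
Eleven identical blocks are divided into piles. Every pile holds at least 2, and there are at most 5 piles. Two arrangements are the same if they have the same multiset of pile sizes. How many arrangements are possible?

Enumerating:
11
2 + 9
3 + 8
4 + 7
2 + 2 + 7
5 + 6
2 + 3 + 6
2 + 4 + 5
3 + 3 + 5
2 + 2 + 2 + 5
3 + 4 + 4
2 + 2 + 3 + 4
2 + 3 + 3 + 3
2 + 2 + 2 + 2 + 3

14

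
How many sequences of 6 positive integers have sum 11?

A composition of 11 into 6 positive parts is chosen by placing 5 dividers among the 10 gaps between 11 units: C(10,5) = 252.

252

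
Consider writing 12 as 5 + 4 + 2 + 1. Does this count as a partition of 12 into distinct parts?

The parts sum to 12, and the condition 'all summands are distinct' holds.

Yes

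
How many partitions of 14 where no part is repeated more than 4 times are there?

100

Enumerating by decreasing first part gives 100 partitions in all.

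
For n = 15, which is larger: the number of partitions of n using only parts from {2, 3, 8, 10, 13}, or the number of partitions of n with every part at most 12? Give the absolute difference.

Partitions of 15 using only parts from {2, 3, 8, 10, 13}: 6.
Partitions of 15 with every part at most 12: 172.
|6 − 172| = 166.

166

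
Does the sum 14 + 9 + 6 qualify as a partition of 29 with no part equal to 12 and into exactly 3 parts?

Yes

The parts sum to 29, and the condition 'no summand equals 12' holds; the condition 'there are exactly 3 summands' holds.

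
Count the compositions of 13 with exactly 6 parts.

792

By stars and bars with positive parts, the count is C(12,5) = 792.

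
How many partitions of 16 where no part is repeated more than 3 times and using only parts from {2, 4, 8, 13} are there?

4

Listing the qualifying partitions of 16:
8 + 8
4 + 4 + 8
2 + 2 + 4 + 8
2 + 2 + 4 + 4 + 4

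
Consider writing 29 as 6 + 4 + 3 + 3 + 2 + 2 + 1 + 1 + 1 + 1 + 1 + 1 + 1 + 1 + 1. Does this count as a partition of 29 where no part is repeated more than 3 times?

The parts sum to 29, and the condition 'no summand is used more than 3 times' is violated.

No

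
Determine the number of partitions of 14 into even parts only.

15

Listing the qualifying partitions of 14:
14
12+2
10+4
10+2+2
8+6
8+4+2
8+2+2+2
6+6+2
6+4+4
6+4+2+2
6+2+2+2+2
4+4+4+2
4+4+2+2+2
4+2+2+2+2+2
2+2+2+2+2+2+2
That's 15 in total.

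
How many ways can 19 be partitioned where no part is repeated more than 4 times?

325

A full systematic count gives 325.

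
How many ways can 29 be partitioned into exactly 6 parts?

454

There are 454 such partitions.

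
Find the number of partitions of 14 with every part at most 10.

Direct enumeration gives 128 partitions.

128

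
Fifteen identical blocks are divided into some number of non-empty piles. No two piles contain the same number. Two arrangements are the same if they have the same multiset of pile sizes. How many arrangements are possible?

A partial list (first 12 by largest part):
15
14, 1
13, 2
12, 3
12, 2, 1
11, 4
11, 3, 1
10, 5
10, 4, 1
10, 3, 2
9, 6
9, 5, 1
…and 15 more, for 27 total.

27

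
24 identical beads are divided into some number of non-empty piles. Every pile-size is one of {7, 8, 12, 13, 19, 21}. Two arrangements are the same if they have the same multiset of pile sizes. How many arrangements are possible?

The partitions of 24 that satisfy the conditions:
12, 12
8, 8, 8
Counting gives 2.

2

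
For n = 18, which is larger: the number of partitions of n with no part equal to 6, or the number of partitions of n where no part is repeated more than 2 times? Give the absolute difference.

173

Partitions of 18 with no part equal to 6: 308.
Partitions of 18 where no part is repeated more than 2 times: 135.
|308 − 135| = 173.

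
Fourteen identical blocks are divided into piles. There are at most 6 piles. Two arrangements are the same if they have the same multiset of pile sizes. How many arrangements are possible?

Counting exhaustively, 90 partitions satisfy the conditions.

90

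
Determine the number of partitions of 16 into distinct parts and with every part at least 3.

10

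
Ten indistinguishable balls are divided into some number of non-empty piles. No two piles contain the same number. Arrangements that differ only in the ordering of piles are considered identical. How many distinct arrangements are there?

10

Enumerating:
10
9 + 1
8 + 2
7 + 3
7 + 2 + 1
6 + 4
6 + 3 + 1
5 + 4 + 1
5 + 3 + 2
4 + 3 + 2 + 1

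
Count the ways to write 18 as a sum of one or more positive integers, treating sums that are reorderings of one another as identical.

385

There are 385 such partitions.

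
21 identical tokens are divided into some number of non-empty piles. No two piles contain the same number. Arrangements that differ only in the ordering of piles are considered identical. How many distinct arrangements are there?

76

Enumerating by decreasing first part gives 76 partitions in all.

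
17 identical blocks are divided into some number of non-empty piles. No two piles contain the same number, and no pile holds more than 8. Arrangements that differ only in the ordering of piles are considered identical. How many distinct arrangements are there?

Enumerating:
2,7,8
3,6,8
1,2,6,8
4,5,8
1,3,5,8
2,3,4,8
4,6,7
1,3,6,7
1,4,5,7
2,3,5,7
1,2,3,4,7
2,4,5,6
1,2,3,5,6
Counting gives 13.

13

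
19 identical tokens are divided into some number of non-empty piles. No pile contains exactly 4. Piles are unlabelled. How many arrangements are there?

Counting exhaustively, 314 partitions satisfy the conditions.

314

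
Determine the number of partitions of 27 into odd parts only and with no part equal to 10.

Counting exhaustively, 192 partitions satisfy the conditions.

192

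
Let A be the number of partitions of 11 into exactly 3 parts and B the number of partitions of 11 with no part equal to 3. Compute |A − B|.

Partitions of 11 into exactly 3 parts: 10.
Partitions of 11 with no part equal to 3: 34.
|10 − 34| = 24.

24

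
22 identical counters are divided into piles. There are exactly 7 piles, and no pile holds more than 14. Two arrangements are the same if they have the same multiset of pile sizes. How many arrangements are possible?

Counting exhaustively, 129 partitions satisfy the conditions.

129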